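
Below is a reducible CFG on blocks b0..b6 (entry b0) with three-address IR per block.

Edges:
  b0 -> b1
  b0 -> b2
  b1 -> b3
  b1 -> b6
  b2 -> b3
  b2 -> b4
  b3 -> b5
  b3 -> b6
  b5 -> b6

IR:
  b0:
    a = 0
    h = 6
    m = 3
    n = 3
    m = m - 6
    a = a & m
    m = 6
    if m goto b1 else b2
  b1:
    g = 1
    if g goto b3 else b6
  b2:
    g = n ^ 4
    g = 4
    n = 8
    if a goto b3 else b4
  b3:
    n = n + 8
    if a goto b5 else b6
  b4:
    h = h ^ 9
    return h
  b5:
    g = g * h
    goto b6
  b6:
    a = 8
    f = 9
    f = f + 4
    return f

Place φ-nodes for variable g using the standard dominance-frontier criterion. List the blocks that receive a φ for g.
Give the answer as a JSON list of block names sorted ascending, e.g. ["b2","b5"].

idom tree: b1←b0 b2←b0 b3←b0 b4←b2 b5←b3 b6←b0
Dom at joins:
  b3: preds {b1,b2}: {b0,b1} ∩ {b0,b2} = {b0}; idom=b0
  b6: preds {b1,b3,b5}: {b0,b1} ∩ {b0,b3} ∩ {b0,b3,b5} = {b0}; idom=b0

DF walk-up:
  b3←b1: walk b1 to b0
  b3←b2: walk b2 to b0
  b6←b1: walk b1 to b0
  b6←b3: walk b3 to b0
  b6←b5: walk b5→b3 to b0
  b0: DF=∅
  b1: DF={b3,b6}
  b2: DF={b3}
  b3: DF={b6}
  b4: DF=∅
  b5: DF={b6}
  b6: DF=∅

φ for g: defs {b1,b2,b5}
  DF⁺ = {b3,b6}

Answer: ["b3", "b6"]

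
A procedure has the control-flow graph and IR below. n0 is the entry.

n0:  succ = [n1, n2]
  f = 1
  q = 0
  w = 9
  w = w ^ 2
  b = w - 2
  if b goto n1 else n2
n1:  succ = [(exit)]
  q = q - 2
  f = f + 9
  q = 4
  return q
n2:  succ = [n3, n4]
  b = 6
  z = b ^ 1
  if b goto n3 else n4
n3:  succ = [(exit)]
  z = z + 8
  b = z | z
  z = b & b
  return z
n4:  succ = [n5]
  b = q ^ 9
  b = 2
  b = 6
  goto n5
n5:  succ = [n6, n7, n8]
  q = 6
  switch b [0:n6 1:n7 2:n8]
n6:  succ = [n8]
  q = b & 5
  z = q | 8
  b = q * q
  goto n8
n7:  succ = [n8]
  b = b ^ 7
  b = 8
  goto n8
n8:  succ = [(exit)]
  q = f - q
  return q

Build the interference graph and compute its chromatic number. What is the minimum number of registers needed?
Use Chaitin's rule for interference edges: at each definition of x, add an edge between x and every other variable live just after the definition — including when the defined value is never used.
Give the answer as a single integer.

Block summaries:
  n0: def={b,f,q,w} ue=∅
  n1: def={f,q} ue={f,q}
  n2: def={b,z} ue=∅
  n3: def={b,z} ue={z}
  n4: def={b} ue={q}
  n5: def={q} ue={b}
  n6: def={b,q,z} ue={b}
  n7: def={b} ue={b}
  n8: def={q} ue={f,q}

Backward fixpoint:
  live n0: ∅→{f,q}
  live n1: {f,q}→∅
  live n2: {f,q}→{f,q,z}
  live n3: {z}→∅
  live n4: {f,q}→{b,f}
  live n5: {b,f}→{b,f,q}
  live n6: {b,f}→{f,q}
  live n7: {b,f,q}→{f,q}
  live n8: {f,q}→∅

Interfere edges:
  b: {f,q,z}
  f: {b,q,w,z}
  q: {b,f,w,z}
  w: {f,q}
  z: {b,f,q}

Registers:
  lower bound: {b,f,q,z} mutually conflict ⇒ χ ≥ 4
  assign b→c2 f→c0 q→c1 w→c2 z→c3 — no edge inside a register ⇒ χ ≤ 4
  χ = 4

Answer: 4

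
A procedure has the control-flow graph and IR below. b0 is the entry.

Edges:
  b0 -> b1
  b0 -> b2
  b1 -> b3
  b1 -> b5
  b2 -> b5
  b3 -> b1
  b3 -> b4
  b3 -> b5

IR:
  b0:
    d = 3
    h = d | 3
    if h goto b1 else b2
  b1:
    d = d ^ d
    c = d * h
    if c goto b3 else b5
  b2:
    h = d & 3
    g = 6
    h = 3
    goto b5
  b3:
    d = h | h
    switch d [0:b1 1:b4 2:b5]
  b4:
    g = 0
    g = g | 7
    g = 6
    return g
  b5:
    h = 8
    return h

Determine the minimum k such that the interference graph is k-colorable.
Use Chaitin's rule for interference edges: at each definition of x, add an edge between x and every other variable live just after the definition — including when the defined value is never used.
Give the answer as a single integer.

Per-block:
  b0 def {d,h} use ∅
  b1 def {c,d} use {d,h}
  b2 def {g,h} use {d}
  b3 def {d} use {h}
  b4 def {g} use ∅
  b5 def {h} use ∅

Liveness:
  b0 li=∅ lo={d,h}
  b1 li={d,h} lo={h}
  b2 li={d} lo=∅
  b3 li={h} lo={d,h}
  b4 li=∅ lo=∅
  b5 li=∅ lo=∅

Interfere edges:
  c: {h}
  d: {h}
  g: ∅
  h: {c,d}

Chromatic number:
  lower bound: {c,h} mutually conflict ⇒ χ ≥ 2
  2-colouring: c0={g,h}  c1={c,d}
  χ = 2

Answer: 2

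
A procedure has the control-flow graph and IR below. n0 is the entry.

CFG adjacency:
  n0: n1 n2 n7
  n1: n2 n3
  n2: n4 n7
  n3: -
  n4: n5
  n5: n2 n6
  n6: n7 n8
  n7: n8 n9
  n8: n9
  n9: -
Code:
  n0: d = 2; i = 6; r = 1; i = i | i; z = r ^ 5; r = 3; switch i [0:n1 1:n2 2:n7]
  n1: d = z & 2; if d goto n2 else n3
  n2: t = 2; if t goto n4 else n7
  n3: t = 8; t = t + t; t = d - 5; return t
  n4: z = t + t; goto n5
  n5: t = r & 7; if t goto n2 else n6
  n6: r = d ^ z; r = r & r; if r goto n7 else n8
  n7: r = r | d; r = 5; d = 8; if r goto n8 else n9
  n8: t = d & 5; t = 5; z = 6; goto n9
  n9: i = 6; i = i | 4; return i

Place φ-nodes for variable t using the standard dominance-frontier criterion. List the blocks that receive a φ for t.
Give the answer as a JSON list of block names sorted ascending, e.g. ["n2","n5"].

Answer: ["n2", "n7", "n8", "n9"]

Working:
idom tree: n1←n0 n2←n0 n3←n1 n4←n2 n5←n4 n6←n5 n7←n0 n8←n0 n9←n0
Dom∩ at merges:
  n2: preds {n0,n1,n5}: {n0} ∩ {n0,n1} ∩ {n0,n2,n4,n5} = {n0}; idom=n0
  n7: preds {n0,n2,n6}: {n0} ∩ {n0,n2} ∩ {n0,n2,n4,n5,n6} = {n0}; idom=n0
  n8: preds {n6,n7}: {n0,n2,n4,n5,n6} ∩ {n0,n7} = {n0}; idom=n0
  n9: preds {n7,n8}: {n0,n7} ∩ {n0,n8} = {n0}; idom=n0

DF walk-up:
  n2←n0: walk · to n0
  n2←n1: walk n1 to n0
  n2←n5: walk n5→n4→n2 to n0
  n7←n0: walk · to n0
  n7←n2: walk n2 to n0
  n7←n6: walk n6→n5→n4→n2 to n0
  n8←n6: walk n6→n5→n4→n2 to n0
  n8←n7: walk n7 to n0
  n9←n7: walk n7 to n0
  n9←n8: walk n8 to n0
  n0: DF=∅
  n1: DF={n2}
  n2: DF={n2,n7,n8}
  n3: DF=∅
  n4: DF={n2,n7,n8}
  n5: DF={n2,n7,n8}
  n6: DF={n7,n8}
  n7: DF={n8,n9}
  n8: DF={n9}
  n9: DF=∅

φ for t: defs {n2,n3,n5,n8}
  DF⁺ = {n2,n7,n8,n9}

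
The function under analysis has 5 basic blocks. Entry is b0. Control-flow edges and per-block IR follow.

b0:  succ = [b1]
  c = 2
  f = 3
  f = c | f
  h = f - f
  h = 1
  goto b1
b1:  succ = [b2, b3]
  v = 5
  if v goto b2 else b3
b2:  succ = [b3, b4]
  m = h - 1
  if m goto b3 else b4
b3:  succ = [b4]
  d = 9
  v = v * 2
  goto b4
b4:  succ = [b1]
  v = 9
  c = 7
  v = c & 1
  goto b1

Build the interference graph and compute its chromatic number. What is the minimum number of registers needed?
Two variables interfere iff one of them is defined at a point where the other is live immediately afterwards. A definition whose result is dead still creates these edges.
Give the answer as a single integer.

Per-block:
  b0: def={c,f,h} ue=∅
  b1: def={v} ue=∅
  b2: def={m} ue={h}
  b3: def={d,v} ue={v}
  b4: def={c,v} ue=∅

Live sets:
  b0: in=∅ out={h}
  b1: in={h} out={h,v}
  b2: in={h,v} out={h,v}
  b3: in={h,v} out={h}
  b4: in={h} out={h}

Conflict graph:
  c — {f,h}
  d — {h,v}
  f — {c}
  h — {c,d,m,v}
  m — {h,v}
  v — {d,h,m}

Registers:
  {d,h,v} pairwise interfere (3-clique) ⇒ χ ≥ 3
  3-colouring: R0={f,h}  R1={c,v}  R2={d,m}
  χ = 3

Answer: 3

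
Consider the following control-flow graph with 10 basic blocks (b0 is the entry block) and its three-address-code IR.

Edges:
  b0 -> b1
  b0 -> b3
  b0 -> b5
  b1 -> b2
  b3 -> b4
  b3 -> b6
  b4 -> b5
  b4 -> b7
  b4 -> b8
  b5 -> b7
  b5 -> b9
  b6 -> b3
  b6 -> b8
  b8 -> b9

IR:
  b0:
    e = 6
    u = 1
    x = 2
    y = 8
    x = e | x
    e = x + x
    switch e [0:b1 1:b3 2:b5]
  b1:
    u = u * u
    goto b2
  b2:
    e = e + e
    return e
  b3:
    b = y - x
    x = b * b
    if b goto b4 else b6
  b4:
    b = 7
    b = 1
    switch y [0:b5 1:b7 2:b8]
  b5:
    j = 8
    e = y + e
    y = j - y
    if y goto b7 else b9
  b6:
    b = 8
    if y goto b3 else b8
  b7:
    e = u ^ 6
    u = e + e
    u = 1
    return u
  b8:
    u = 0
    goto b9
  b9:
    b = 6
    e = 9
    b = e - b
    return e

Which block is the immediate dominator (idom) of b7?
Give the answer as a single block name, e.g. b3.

Answer: b0

Analysis:
idom tree: b1←b0 b2←b1 b3←b0 b4←b3 b5←b0 b6←b3 b7←b0 b8←b3 b9←b0
Dom at joins:
  b3: preds {b0,b6}: {b0} ∩ {b0,b3,b6} = {b0}; idom=b0
  b5: preds {b0,b4}: {b0} ∩ {b0,b3,b4} = {b0}; idom=b0
  b7: preds {b4,b5}: {b0,b3,b4} ∩ {b0,b5} = {b0}; idom=b0
  b8: preds {b4,b6}: {b0,b3,b4} ∩ {b0,b3,b6} = {b0,b3}; idom=b3
  b9: preds {b5,b8}: {b0,b5} ∩ {b0,b3,b8} = {b0}; idom=b0

idom(b7) = b0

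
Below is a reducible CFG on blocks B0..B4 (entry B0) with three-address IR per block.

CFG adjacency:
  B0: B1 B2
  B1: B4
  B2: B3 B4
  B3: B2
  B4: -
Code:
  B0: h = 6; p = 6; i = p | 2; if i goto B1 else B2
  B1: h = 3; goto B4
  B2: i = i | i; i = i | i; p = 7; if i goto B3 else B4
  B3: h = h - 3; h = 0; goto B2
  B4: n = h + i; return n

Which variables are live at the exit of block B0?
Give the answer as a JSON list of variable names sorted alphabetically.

Block summaries:
  B0: {h,i,p} / ∅
  B1: {h} / ∅
  B2: {i,p} / {i}
  B3: {h} / {h}
  B4: {n} / {h,i}

Backward fixpoint:
  live B0: ∅→{h,i}
  live B1: {i}→{h,i}
  live B2: {h,i}→{h,i}
  live B3: {h,i}→{h,i}
  live B4: {h,i}→∅

live-out(B0) = ["h", "i"]

Answer: ["h", "i"]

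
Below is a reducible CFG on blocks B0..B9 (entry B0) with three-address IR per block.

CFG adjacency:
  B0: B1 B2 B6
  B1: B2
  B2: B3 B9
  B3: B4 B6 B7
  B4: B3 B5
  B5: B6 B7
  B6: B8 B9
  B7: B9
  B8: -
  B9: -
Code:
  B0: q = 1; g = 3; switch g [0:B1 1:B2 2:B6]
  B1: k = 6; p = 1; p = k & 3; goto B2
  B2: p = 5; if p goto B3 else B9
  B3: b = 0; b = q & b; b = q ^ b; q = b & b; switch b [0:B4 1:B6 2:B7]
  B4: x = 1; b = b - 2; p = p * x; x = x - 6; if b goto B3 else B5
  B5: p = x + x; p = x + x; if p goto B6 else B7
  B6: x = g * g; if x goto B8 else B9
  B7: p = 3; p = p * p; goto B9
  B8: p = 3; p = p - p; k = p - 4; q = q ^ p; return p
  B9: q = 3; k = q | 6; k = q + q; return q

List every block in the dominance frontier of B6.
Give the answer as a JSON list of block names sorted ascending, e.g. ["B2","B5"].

Answer: ["B9"]

Analysis:
idom tree: B1←B0 B2←B0 B3←B2 B4←B3 B5←B4 B6←B0 B7←B3 B8←B6 B9←B0
Dom at joins:
  B2: preds {B0,B1}: {B0} ∩ {B0,B1} = {B0}; idom=B0
  B3: preds {B2,B4}: {B0,B2} ∩ {B0,B2,B3,B4} = {B0,B2}; idom=B2
  B6: preds {B0,B3,B5}: {B0} ∩ {B0,B2,B3} ∩ {B0,B2,B3,B4,B5} = {B0}; idom=B0
  B7: preds {B3,B5}: {B0,B2,B3} ∩ {B0,B2,B3,B4,B5} = {B0,B2,B3}; idom=B3
  B9: preds {B2,B6,B7}: {B0,B2} ∩ {B0,B6} ∩ {B0,B2,B3,B7} = {B0}; idom=B0

DF walk-up:
  B2←B0: walk · to B0
  B2←B1: walk B1 to B0
  B3←B2: walk · to B2
  B3←B4: walk B4→B3 to B2
  B6←B0: walk · to B0
  B6←B3: walk B3→B2 to B0
  B6←B5: walk B5→B4→B3→B2 to B0
  B7←B3: walk · to B3
  B7←B5: walk B5→B4 to B3
  B9←B2: walk B2 to B0
  B9←B6: walk B6 to B0
  B9←B7: walk B7→B3→B2 to B0
  B0 → ∅
  B1 → {B2}
  B2 → {B6,B9}
  B3 → {B3,B6,B9}
  B4 → {B3,B6,B7}
  B5 → {B6,B7}
  B6 → {B9}
  B7 → {B9}
  B8 → ∅
  B9 → ∅

DF(B6) = ["B9"]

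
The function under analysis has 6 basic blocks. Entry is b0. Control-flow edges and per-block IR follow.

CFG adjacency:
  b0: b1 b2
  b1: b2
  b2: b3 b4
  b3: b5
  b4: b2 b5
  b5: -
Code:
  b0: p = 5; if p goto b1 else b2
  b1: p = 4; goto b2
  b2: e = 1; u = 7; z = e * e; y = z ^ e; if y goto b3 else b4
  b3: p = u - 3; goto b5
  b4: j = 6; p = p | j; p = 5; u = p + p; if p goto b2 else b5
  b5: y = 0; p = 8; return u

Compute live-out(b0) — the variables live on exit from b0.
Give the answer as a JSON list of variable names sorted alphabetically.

def/use:
  b0 def {p} use ∅
  b1 def {p} use ∅
  b2 def {e,u,y,z} use ∅
  b3 def {p} use {u}
  b4 def {j,p,u} use {p}
  b5 def {p,y} use {u}

Backward fixpoint:
  b0 li=∅ lo={p}
  b1 li=∅ lo={p}
  b2 li={p} lo={p,u}
  b3 li={u} lo={u}
  b4 li={p} lo={p,u}
  b5 li={u} lo=∅

live-out(b0) = ["p"]

Answer: ["p"]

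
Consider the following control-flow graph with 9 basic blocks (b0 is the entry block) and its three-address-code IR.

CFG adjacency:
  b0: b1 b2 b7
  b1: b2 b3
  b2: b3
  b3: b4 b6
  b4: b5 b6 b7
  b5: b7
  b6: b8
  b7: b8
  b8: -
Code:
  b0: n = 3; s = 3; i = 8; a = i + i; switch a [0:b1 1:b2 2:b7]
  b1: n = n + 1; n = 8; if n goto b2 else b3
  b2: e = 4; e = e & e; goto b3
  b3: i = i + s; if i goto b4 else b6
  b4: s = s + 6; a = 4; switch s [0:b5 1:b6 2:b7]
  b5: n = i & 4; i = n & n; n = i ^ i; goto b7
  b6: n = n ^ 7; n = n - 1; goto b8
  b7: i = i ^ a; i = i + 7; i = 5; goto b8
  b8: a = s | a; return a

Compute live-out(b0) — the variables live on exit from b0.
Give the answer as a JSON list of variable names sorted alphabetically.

Per-block:
  b0: def={a,i,n,s} ue=∅
  b1: def={n} ue={n}
  b2: def={e} ue=∅
  b3: def={i} ue={i,s}
  b4: def={a,s} ue={s}
  b5: def={i,n} ue={i}
  b6: def={n} ue={n}
  b7: def={i} ue={a,i}
  b8: def={a} ue={a,s}

Liveness:
  b0: in=∅ out={a,i,n,s}
  b1: in={a,i,n,s} out={a,i,n,s}
  b2: in={a,i,n,s} out={a,i,n,s}
  b3: in={a,i,n,s} out={a,i,n,s}
  b4: in={i,n,s} out={a,i,n,s}
  b5: in={a,i,s} out={a,i,s}
  b6: in={a,n,s} out={a,s}
  b7: in={a,i,s} out={a,s}
  b8: in={a,s} out=∅

live-out(b0) = ["a", "i", "n", "s"]

Answer: ["a", "i", "n", "s"]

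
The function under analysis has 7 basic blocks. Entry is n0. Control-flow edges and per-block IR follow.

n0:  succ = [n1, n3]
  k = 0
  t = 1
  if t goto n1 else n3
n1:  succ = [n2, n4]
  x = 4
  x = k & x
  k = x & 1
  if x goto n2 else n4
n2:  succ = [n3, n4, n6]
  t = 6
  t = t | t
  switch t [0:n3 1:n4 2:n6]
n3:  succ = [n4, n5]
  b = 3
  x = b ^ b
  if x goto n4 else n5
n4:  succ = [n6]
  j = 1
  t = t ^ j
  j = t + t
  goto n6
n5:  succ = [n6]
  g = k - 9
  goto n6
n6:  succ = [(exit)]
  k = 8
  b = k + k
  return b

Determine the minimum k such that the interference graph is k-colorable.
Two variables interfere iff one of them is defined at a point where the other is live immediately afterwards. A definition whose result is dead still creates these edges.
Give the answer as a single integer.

Per-block:
  n0: {k,t} / ∅
  n1: {k,x} / {k}
  n2: {t} / ∅
  n3: {b,x} / ∅
  n4: {j,t} / {t}
  n5: {g} / {k}
  n6: {b,k} / ∅

Backward fixpoint:
  live n0: ∅→{k,t}
  live n1: {k,t}→{k,t}
  live n2: {k}→{k,t}
  live n3: {k,t}→{k,t}
  live n4: {t}→∅
  live n5: {k}→∅
  live n6: ∅→∅

Interfere edges:
  b↔{k,t}
  g↔∅
  j↔{t}
  k↔{b,t,x}
  t↔{b,j,k,x}
  x↔{k,t}

Chromatic number:
  clique {b,k,t} ⇒ need ≥ 3
  3-colouring: R0={g,t}  R1={j,k}  R2={b,x}
  χ = 3

Answer: 3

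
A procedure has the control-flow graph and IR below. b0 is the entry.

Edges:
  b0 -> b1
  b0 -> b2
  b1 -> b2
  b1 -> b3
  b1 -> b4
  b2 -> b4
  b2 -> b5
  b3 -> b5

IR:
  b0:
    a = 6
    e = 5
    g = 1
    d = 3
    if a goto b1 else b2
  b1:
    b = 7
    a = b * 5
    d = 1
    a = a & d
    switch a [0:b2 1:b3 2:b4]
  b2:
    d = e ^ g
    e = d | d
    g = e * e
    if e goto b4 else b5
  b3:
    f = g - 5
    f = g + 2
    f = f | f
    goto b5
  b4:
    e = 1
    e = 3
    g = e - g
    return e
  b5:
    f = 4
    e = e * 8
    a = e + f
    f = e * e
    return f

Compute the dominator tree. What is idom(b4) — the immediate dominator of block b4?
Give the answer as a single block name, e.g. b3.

idom tree: b1←b0 b2←b0 b3←b1 b4←b0 b5←b0
Join-block Dom:
  b2: preds {b0,b1}: {b0} ∩ {b0,b1} = {b0}; idom=b0
  b4: preds {b1,b2}: {b0,b1} ∩ {b0,b2} = {b0}; idom=b0
  b5: preds {b2,b3}: {b0,b2} ∩ {b0,b1,b3} = {b0}; idom=b0

idom(b4) = b0

Answer: b0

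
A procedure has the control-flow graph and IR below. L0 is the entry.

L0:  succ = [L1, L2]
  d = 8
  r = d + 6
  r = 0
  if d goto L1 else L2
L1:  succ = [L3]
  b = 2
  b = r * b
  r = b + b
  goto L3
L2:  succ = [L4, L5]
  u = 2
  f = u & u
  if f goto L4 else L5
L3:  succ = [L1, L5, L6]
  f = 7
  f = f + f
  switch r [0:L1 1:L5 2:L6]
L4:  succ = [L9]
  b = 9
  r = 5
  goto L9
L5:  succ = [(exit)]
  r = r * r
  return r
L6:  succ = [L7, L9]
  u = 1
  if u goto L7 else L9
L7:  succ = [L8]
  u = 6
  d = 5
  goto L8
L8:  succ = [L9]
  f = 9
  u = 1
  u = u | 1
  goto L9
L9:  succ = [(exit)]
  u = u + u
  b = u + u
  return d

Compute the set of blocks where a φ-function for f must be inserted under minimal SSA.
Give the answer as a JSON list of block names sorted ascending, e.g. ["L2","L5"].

Answer: ["L1", "L5", "L9"]

Derivation:
idom tree: L1←L0 L2←L0 L3←L1 L4←L2 L5←L0 L6←L3 L7←L6 L8←L7 L9←L0
Join-block Dom:
  L1: preds {L0,L3}: {L0} ∩ {L0,L1,L3} = {L0}; idom=L0
  L5: preds {L2,L3}: {L0,L2} ∩ {L0,L1,L3} = {L0}; idom=L0
  L9: preds {L4,L6,L8}: {L0,L2,L4} ∩ {L0,L1,L3,L6} ∩ {L0,L1,L3,L6,L7,L8} = {L0}; idom=L0

DF derivation:
  join L1 pred L0: · stop@L0
  join L1 pred L3: L3→L1 stop@L0
  join L5 pred L2: L2 stop@L0
  join L5 pred L3: L3→L1 stop@L0
  join L9 pred L4: L4→L2 stop@L0
  join L9 pred L6: L6→L3→L1 stop@L0
  join L9 pred L8: L8→L7→L6→L3→L1 stop@L0
  L0 → ∅
  L1 → {L1,L5,L9}
  L2 → {L5,L9}
  L3 → {L1,L5,L9}
  L4 → {L9}
  L5 → ∅
  L6 → {L9}
  L7 → {L9}
  L8 → {L9}
  L9 → ∅

φ for f: defs {L2,L3,L8}
  DF⁺ = {L1,L5,L9}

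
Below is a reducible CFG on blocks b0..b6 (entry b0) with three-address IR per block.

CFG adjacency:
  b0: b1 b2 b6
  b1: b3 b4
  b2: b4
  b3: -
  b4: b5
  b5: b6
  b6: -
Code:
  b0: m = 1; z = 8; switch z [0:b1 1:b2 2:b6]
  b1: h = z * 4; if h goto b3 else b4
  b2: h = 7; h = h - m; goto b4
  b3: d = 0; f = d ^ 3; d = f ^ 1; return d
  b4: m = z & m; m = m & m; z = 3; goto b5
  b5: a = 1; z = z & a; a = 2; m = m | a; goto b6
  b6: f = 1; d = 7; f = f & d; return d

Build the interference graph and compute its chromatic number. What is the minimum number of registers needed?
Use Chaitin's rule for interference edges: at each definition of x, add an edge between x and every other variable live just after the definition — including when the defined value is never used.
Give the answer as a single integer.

Answer: 3

Working:
def/use:
  b0: {m,z} / ∅
  b1: {h} / {z}
  b2: {h} / {m}
  b3: {d,f} / ∅
  b4: {m,z} / {m,z}
  b5: {a,m,z} / {m,z}
  b6: {d,f} / ∅

Live sets:
  live b0: ∅→{m,z}
  live b1: {m,z}→{m,z}
  live b2: {m,z}→{m,z}
  live b3: ∅→∅
  live b4: {m,z}→{m,z}
  live b5: {m,z}→∅
  live b6: ∅→∅

Interference:
  a↔{m,z}
  d↔{f}
  f↔{d}
  h↔{m,z}
  m↔{a,h,z}
  z↔{a,h,m}

Chromatic number:
  clique {a,m,z} ⇒ need ≥ 3
  assign a→R2 d→R0 f→R1 h→R2 m→R0 z→R1 — no edge inside a register ⇒ χ ≤ 3
  χ = 3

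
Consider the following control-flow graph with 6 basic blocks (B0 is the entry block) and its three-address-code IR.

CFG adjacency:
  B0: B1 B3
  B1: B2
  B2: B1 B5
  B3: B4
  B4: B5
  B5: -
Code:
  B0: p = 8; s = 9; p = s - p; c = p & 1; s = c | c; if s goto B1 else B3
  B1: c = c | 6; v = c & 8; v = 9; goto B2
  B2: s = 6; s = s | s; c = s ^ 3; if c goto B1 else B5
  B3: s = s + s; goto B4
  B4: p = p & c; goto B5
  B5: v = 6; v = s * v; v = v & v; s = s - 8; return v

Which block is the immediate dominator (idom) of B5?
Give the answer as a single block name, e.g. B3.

idom tree: B1←B0 B2←B1 B3←B0 B4←B3 B5←B0
Join-block Dom:
  B1: preds {B0,B2}: {B0} ∩ {B0,B1,B2} = {B0}; idom=B0
  B5: preds {B2,B4}: {B0,B1,B2} ∩ {B0,B3,B4} = {B0}; idom=B0

idom(B5) = B0

Answer: B0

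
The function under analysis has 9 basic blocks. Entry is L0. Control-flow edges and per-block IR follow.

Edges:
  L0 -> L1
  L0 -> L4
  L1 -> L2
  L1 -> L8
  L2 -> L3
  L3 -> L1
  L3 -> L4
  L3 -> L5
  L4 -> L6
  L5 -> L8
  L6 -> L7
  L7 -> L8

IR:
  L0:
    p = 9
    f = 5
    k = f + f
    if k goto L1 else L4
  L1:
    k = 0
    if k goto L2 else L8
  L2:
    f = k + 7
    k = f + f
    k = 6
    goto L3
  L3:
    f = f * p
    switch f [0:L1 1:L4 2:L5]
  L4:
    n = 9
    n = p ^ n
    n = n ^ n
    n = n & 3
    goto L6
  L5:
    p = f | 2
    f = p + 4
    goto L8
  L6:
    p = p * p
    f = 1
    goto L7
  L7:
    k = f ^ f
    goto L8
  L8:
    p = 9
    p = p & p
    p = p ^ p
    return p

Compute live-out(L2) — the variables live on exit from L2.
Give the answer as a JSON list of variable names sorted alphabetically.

def/use:
  L0 def {f,k,p} use ∅
  L1 def {k} use ∅
  L2 def {f,k} use {k}
  L3 def {f} use {f,p}
  L4 def {n} use {p}
  L5 def {f,p} use {f}
  L6 def {f,p} use {p}
  L7 def {k} use {f}
  L8 def {p} use ∅

Backward fixpoint:
  L0 li=∅ lo={p}
  L1 li={p} lo={k,p}
  L2 li={k,p} lo={f,p}
  L3 li={f,p} lo={f,p}
  L4 li={p} lo={p}
  L5 li={f} lo=∅
  L6 li={p} lo={f}
  L7 li={f} lo=∅
  L8 li=∅ lo=∅

live-out(L2) = ["f", "p"]

Answer: ["f", "p"]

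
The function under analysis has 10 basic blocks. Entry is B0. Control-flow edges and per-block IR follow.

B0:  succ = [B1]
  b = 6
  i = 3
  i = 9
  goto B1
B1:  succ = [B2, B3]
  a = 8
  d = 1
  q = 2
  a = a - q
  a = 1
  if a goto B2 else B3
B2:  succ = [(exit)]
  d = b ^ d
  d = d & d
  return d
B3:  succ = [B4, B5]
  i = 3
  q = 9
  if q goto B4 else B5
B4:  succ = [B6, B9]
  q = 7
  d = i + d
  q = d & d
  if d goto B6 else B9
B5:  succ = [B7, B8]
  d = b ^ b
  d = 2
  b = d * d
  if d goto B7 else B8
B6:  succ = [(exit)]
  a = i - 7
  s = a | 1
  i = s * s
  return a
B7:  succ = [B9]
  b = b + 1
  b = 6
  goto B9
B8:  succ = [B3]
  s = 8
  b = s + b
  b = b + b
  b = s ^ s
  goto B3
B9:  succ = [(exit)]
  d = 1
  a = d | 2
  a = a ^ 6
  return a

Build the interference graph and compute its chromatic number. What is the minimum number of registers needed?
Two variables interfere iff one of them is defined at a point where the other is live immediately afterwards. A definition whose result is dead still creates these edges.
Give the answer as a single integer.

Answer: 5

Analysis:
def/use:
  B0: def={b,i} ue=∅
  B1: def={a,d,q} ue=∅
  B2: def={d} ue={b,d}
  B3: def={i,q} ue=∅
  B4: def={d,q} ue={d,i}
  B5: def={b,d} ue={b}
  B6: def={a,i,s} ue={i}
  B7: def={b} ue={b}
  B8: def={b,s} ue={b}
  B9: def={a,d} ue=∅

Live sets:
  B0 li=∅ lo={b}
  B1 li={b} lo={b,d}
  B2 li={b,d} lo=∅
  B3 li={b,d} lo={b,d,i}
  B4 li={d,i} lo={i}
  B5 li={b} lo={b,d}
  B6 li={i} lo=∅
  B7 li={b} lo=∅
  B8 li={b,d} lo={b,d}
  B9 li=∅ lo=∅

Interference:
  a: {b,d,i,q,s}
  b: {a,d,i,q,s}
  d: {a,b,i,q,s}
  i: {a,b,d,q}
  q: {a,b,d,i}
  s: {a,b,d}

Chromatic number:
  lower bound: {a,b,d,i,q} mutually conflict ⇒ χ ≥ 5
  assign a→r0 b→r1 d→r2 i→r3 q→r4 s→r3 — no edge inside a register ⇒ χ ≤ 5
  χ = 5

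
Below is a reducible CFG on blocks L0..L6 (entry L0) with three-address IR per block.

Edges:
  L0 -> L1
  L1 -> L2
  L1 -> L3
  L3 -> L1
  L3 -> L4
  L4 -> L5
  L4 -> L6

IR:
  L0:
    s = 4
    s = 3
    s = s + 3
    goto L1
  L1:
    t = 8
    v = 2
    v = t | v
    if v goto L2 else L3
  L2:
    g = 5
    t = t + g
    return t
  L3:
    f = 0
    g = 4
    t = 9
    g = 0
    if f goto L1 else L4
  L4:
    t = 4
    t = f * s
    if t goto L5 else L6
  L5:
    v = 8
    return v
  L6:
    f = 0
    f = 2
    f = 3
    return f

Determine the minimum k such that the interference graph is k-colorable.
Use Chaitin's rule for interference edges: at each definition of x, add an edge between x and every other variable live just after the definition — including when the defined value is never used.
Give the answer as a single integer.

def/use:
  L0 def {s} use ∅
  L1 def {t,v} use ∅
  L2 def {g,t} use {t}
  L3 def {f,g,t} use ∅
  L4 def {t} use {f,s}
  L5 def {v} use ∅
  L6 def {f} use ∅

Liveness:
  live L0: ∅→{s}
  live L1: {s}→{s,t}
  live L2: {t}→∅
  live L3: {s}→{f,s}
  live L4: {f,s}→∅
  live L5: ∅→∅
  live L6: ∅→∅

Interfere edges:
  f↔{g,s,t}
  g↔{f,s,t}
  s↔{f,g,t,v}
  t↔{f,g,s,v}
  v↔{s,t}

Colouring:
  lower bound: {f,g,s,t} mutually conflict ⇒ χ ≥ 4
  4-colouring: R0={s}  R1={t}  R2={f,v}  R3={g}
  χ = 4

Answer: 4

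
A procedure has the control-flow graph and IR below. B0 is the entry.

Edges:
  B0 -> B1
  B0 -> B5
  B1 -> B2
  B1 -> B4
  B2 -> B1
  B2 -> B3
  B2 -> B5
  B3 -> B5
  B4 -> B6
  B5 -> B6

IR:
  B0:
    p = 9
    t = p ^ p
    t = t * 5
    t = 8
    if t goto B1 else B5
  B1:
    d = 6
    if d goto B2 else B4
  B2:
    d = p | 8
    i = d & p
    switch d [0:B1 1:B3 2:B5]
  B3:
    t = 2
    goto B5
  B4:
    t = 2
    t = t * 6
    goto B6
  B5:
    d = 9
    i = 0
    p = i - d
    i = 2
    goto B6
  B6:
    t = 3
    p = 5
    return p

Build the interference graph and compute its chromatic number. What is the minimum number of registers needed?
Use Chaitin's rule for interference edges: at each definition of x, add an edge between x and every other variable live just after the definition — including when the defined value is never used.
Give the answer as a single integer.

Per-block:
  B0: def={p,t} ue=∅
  B1: def={d} ue=∅
  B2: def={d,i} ue={p}
  B3: def={t} ue=∅
  B4: def={t} ue=∅
  B5: def={d,i,p} ue=∅
  B6: def={p,t} ue=∅

Liveness:
  live B0: ∅→{p}
  live B1: {p}→{p}
  live B2: {p}→{p}
  live B3: ∅→∅
  live B4: ∅→∅
  live B5: ∅→∅
  live B6: ∅→∅

Interfere edges:
  d: {i,p}
  i: {d,p}
  p: {d,i,t}
  t: {p}

Colouring:
  clique {d,i,p} ⇒ need ≥ 3
  3-colouring: r0={p}  r1={d,t}  r2={i}
  χ = 3

Answer: 3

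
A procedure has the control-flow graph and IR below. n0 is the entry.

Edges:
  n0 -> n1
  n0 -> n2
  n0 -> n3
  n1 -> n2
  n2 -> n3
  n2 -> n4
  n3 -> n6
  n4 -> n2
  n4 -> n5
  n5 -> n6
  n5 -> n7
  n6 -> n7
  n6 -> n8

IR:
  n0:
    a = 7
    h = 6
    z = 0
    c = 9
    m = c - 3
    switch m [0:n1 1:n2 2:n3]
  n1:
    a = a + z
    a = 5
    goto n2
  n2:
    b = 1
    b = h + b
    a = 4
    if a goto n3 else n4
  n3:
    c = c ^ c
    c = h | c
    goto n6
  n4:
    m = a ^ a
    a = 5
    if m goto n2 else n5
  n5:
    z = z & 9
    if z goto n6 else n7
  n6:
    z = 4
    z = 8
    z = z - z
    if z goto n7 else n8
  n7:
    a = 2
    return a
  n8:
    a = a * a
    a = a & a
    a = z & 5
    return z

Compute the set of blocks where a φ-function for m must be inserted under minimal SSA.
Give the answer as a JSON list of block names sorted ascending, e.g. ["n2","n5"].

idom tree: n1←n0 n2←n0 n3←n0 n4←n2 n5←n4 n6←n0 n7←n0 n8←n6
Dom at joins:
  n2: preds {n0,n1,n4}: {n0} ∩ {n0,n1} ∩ {n0,n2,n4} = {n0}; idom=n0
  n3: preds {n0,n2}: {n0} ∩ {n0,n2} = {n0}; idom=n0
  n6: preds {n3,n5}: {n0,n3} ∩ {n0,n2,n4,n5} = {n0}; idom=n0
  n7: preds {n5,n6}: {n0,n2,n4,n5} ∩ {n0,n6} = {n0}; idom=n0

DF derivation:
  n2←n0: walk · to n0
  n2←n1: walk n1 to n0
  n2←n4: walk n4→n2 to n0
  n3←n0: walk · to n0
  n3←n2: walk n2 to n0
  n6←n3: walk n3 to n0
  n6←n5: walk n5→n4→n2 to n0
  n7←n5: walk n5→n4→n2 to n0
  n7←n6: walk n6 to n0
  n0 → ∅
  n1 → {n2}
  n2 → {n2,n3,n6,n7}
  n3 → {n6}
  n4 → {n2,n6,n7}
  n5 → {n6,n7}
  n6 → {n7}
  n7 → ∅
  n8 → ∅

φ for m: defs {n0,n4}
  DF⁺ = {n2,n3,n6,n7}

Answer: ["n2", "n3", "n6", "n7"]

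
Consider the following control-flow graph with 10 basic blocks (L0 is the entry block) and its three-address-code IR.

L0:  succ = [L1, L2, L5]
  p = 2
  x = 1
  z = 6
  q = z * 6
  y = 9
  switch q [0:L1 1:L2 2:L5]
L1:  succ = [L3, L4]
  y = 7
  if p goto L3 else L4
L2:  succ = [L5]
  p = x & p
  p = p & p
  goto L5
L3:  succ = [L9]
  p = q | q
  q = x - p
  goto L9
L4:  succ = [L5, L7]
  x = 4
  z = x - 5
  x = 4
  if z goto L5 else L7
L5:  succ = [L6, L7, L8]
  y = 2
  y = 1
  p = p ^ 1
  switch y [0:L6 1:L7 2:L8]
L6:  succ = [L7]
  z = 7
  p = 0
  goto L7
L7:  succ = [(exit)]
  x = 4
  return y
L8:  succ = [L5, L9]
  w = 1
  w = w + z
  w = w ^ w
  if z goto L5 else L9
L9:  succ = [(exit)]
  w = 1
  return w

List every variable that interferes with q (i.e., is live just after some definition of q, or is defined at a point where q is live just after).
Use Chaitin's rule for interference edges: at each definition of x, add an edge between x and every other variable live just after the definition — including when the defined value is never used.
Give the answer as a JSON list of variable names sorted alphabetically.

Answer: ["p", "x", "y", "z"]

Derivation:
Per-block:
  L0: def={p,q,x,y,z} ue=∅
  L1: def={y} ue={p}
  L2: def={p} ue={p,x}
  L3: def={p,q} ue={q,x}
  L4: def={x,z} ue=∅
  L5: def={p,y} ue={p}
  L6: def={p,z} ue=∅
  L7: def={x} ue={y}
  L8: def={w} ue={z}
  L9: def={w} ue=∅

Live sets:
  L0: in=∅ out={p,q,x,z}
  L1: in={p,q,x} out={p,q,x,y}
  L2: in={p,x,z} out={p,z}
  L3: in={q,x} out=∅
  L4: in={p,y} out={p,y,z}
  L5: in={p,z} out={p,y,z}
  L6: in={y} out={y}
  L7: in={y} out=∅
  L8: in={p,z} out={p,z}
  L9: in=∅ out=∅

Interfere edges:
  p↔{q,w,x,y,z}
  q↔{p,x,y,z}
  w↔{p,z}
  x↔{p,q,y,z}
  y↔{p,q,x,z}
  z↔{p,q,w,x,y}

N(q) = ["p", "x", "y", "z"]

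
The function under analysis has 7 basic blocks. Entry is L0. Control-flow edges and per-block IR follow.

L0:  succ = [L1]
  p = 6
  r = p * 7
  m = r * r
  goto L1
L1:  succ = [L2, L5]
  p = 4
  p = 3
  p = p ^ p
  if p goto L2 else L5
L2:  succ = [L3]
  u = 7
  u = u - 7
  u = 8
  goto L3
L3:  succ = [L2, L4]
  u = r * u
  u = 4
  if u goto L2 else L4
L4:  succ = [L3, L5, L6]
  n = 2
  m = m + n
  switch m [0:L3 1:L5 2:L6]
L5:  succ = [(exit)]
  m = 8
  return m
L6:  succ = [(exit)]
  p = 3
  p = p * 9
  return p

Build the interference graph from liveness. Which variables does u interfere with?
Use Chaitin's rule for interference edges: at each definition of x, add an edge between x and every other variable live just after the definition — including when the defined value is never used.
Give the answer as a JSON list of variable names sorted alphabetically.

Answer: ["m", "n", "r"]

Analysis:
Per-block:
  L0: def={m,p,r} ue=∅
  L1: def={p} ue=∅
  L2: def={u} ue=∅
  L3: def={u} ue={r,u}
  L4: def={m,n} ue={m}
  L5: def={m} ue=∅
  L6: def={p} ue=∅

Liveness:
  L0 li=∅ lo={m,r}
  L1 li={m,r} lo={m,r}
  L2 li={m,r} lo={m,r,u}
  L3 li={m,r,u} lo={m,r,u}
  L4 li={m,r,u} lo={m,r,u}
  L5 li=∅ lo=∅
  L6 li=∅ lo=∅

Conflict graph:
  m: {n,p,r,u}
  n: {m,r,u}
  p: {m,r}
  r: {m,n,p,u}
  u: {m,n,r}

N(u) = ["m", "n", "r"]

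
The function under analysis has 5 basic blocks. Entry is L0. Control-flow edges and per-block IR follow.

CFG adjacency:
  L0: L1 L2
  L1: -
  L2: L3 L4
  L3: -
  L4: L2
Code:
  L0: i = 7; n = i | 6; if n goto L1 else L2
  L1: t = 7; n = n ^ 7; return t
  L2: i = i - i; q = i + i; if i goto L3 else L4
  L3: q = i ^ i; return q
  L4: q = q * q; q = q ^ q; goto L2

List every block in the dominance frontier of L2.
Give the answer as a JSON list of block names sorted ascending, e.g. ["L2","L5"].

idom tree: L1←L0 L2←L0 L3←L2 L4←L2
Dom at joins:
  L2: preds {L0,L4}: {L0} ∩ {L0,L2,L4} = {L0}; idom=L0

DF walk-up:
  join L2 pred L0: · stop@L0
  join L2 pred L4: L4→L2 stop@L0
  DF(L0)=∅
  DF(L1)=∅
  DF(L2)={L2}
  DF(L3)=∅
  DF(L4)={L2}

DF(L2) = ["L2"]

Answer: ["L2"]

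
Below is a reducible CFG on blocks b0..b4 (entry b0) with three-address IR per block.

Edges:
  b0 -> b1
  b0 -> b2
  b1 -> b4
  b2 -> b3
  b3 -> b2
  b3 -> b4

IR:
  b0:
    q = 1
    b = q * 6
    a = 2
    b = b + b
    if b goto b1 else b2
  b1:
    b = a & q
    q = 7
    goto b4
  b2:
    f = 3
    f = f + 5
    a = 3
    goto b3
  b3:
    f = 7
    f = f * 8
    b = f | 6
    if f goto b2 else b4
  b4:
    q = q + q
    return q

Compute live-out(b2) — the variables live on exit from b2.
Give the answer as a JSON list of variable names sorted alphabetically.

Per-block:
  b0: def={a,b,q} ue=∅
  b1: def={b,q} ue={a,q}
  b2: def={a,f} ue=∅
  b3: def={b,f} ue=∅
  b4: def={q} ue={q}

Liveness:
  b0 li=∅ lo={a,q}
  b1 li={a,q} lo={q}
  b2 li={q} lo={q}
  b3 li={q} lo={q}
  b4 li={q} lo=∅

live-out(b2) = ["q"]

Answer: ["q"]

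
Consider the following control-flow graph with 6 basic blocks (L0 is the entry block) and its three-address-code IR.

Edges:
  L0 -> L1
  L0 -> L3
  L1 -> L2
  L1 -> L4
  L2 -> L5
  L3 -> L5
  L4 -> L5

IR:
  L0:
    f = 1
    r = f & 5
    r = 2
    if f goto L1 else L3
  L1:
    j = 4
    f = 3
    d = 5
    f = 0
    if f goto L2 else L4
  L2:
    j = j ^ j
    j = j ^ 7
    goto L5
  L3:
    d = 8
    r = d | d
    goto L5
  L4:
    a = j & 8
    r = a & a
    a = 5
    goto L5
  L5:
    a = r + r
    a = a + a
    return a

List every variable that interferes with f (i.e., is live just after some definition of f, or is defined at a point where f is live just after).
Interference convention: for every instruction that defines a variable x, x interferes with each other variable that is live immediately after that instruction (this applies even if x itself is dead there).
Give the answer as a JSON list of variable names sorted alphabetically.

Answer: ["j", "r"]

Derivation:
Per-block:
  L0: {f,r} / ∅
  L1: {d,f,j} / ∅
  L2: {j} / {j}
  L3: {d,r} / ∅
  L4: {a,r} / {j}
  L5: {a} / {r}

Liveness:
  L0: in=∅ out={r}
  L1: in={r} out={j,r}
  L2: in={j,r} out={r}
  L3: in=∅ out={r}
  L4: in={j} out={r}
  L5: in={r} out=∅

Conflict graph:
  a↔{r}
  d↔{j,r}
  f↔{j,r}
  j↔{d,f,r}
  r↔{a,d,f,j}

N(f) = ["j", "r"]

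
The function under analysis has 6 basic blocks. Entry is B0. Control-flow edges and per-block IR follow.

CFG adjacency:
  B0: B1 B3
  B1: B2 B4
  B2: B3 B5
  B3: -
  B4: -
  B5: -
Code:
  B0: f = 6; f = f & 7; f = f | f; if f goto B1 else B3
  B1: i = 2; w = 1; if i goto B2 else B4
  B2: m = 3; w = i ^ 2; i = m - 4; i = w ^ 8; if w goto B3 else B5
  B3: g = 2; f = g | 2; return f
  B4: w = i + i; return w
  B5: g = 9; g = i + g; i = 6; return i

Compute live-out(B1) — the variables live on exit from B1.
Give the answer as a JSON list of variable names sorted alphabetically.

Answer: ["i"]

Analysis:
Per-block:
  B0: def={f} ue=∅
  B1: def={i,w} ue=∅
  B2: def={i,m,w} ue={i}
  B3: def={f,g} ue=∅
  B4: def={w} ue={i}
  B5: def={g,i} ue={i}

Live sets:
  B0: in=∅ out=∅
  B1: in=∅ out={i}
  B2: in={i} out={i}
  B3: in=∅ out=∅
  B4: in={i} out=∅
  B5: in={i} out=∅

live-out(B1) = ["i"]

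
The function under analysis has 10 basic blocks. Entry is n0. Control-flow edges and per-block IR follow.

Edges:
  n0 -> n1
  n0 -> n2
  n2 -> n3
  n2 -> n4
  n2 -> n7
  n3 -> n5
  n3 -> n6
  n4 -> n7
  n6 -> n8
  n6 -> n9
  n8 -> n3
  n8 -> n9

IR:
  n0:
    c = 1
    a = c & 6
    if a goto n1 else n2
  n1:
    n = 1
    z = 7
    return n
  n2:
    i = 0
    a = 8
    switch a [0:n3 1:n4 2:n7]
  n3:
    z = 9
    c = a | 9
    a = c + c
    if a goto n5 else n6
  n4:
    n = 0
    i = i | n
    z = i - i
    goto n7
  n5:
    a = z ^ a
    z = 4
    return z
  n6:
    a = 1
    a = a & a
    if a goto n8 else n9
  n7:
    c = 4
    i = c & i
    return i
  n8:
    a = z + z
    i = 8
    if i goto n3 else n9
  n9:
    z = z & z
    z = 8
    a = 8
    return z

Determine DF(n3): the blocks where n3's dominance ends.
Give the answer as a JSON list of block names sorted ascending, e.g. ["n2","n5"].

idom tree: n1←n0 n2←n0 n3←n2 n4←n2 n5←n3 n6←n3 n7←n2 n8←n6 n9←n6
Join-block Dom:
  n3: preds {n2,n8}: {n0,n2} ∩ {n0,n2,n3,n6,n8} = {n0,n2}; idom=n2
  n7: preds {n2,n4}: {n0,n2} ∩ {n0,n2,n4} = {n0,n2}; idom=n2
  n9: preds {n6,n8}: {n0,n2,n3,n6} ∩ {n0,n2,n3,n6,n8} = {n0,n2,n3,n6}; idom=n6

DF derivation:
  join n3 pred n2: · stop@n2
  join n3 pred n8: n8→n6→n3 stop@n2
  join n7 pred n2: · stop@n2
  join n7 pred n4: n4 stop@n2
  join n9 pred n6: · stop@n6
  join n9 pred n8: n8 stop@n6
  DF(n0)=∅
  DF(n1)=∅
  DF(n2)=∅
  DF(n3)={n3}
  DF(n4)={n7}
  DF(n5)=∅
  DF(n6)={n3}
  DF(n7)=∅
  DF(n8)={n3,n9}
  DF(n9)=∅

DF(n3) = ["n3"]

Answer: ["n3"]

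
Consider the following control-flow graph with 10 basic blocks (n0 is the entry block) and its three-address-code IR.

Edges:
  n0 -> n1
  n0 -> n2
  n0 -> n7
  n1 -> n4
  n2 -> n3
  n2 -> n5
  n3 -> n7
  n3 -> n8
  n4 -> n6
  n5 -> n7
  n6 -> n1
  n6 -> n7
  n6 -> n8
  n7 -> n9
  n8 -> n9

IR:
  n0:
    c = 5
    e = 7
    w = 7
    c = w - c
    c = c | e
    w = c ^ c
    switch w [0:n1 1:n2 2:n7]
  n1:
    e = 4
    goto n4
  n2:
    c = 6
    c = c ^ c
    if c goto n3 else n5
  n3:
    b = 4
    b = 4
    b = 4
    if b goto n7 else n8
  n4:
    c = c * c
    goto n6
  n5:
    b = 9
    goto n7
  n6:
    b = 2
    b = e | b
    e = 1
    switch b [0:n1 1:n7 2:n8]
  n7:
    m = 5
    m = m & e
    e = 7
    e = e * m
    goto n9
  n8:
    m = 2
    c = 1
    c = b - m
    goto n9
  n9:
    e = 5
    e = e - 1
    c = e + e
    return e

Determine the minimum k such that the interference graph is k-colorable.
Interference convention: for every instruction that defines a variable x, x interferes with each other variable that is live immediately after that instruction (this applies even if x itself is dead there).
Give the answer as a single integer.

Block summaries:
  n0: def={c,e,w} ue=∅
  n1: def={e} ue=∅
  n2: def={c} ue=∅
  n3: def={b} ue=∅
  n4: def={c} ue={c}
  n5: def={b} ue=∅
  n6: def={b,e} ue={e}
  n7: def={e,m} ue={e}
  n8: def={c,m} ue={b}
  n9: def={c,e} ue=∅

Liveness:
  n0: in=∅ out={c,e}
  n1: in={c} out={c,e}
  n2: in={e} out={e}
  n3: in={e} out={b,e}
  n4: in={c,e} out={c,e}
  n5: in={e} out={e}
  n6: in={c,e} out={b,c,e}
  n7: in={e} out=∅
  n8: in={b} out=∅
  n9: in=∅ out=∅

Interfere edges:
  b: {c,e,m}
  c: {b,e,m,w}
  e: {b,c,m,w}
  m: {b,c,e}
  w: {c,e}

Colouring:
  {b,c,e,m} pairwise interfere (4-clique) ⇒ χ ≥ 4
  4-colouring: r0={c}  r1={e}  r2={b,w}  r3={m}
  χ = 4

Answer: 4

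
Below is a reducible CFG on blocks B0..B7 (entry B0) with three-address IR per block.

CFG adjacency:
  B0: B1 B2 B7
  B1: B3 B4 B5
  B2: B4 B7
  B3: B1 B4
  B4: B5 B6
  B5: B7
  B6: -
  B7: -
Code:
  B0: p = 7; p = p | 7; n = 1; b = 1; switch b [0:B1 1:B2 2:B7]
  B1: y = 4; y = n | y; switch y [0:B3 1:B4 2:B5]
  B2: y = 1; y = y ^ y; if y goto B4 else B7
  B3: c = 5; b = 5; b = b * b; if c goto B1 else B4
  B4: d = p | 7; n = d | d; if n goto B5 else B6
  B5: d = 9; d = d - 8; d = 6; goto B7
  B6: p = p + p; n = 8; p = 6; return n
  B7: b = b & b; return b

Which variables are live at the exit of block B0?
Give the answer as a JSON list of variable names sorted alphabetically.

Answer: ["b", "n", "p"]

Working:
def/use:
  B0: {b,n,p} / ∅
  B1: {y} / {n}
  B2: {y} / ∅
  B3: {b,c} / ∅
  B4: {d,n} / {p}
  B5: {d} / ∅
  B6: {n,p} / {p}
  B7: {b} / {b}

Live sets:
  live B0: ∅→{b,n,p}
  live B1: {b,n,p}→{b,n,p}
  live B2: {b,p}→{b,p}
  live B3: {n,p}→{b,n,p}
  live B4: {b,p}→{b,p}
  live B5: {b}→{b}
  live B6: {p}→∅
  live B7: {b}→∅

live-out(B0) = ["b", "n", "p"]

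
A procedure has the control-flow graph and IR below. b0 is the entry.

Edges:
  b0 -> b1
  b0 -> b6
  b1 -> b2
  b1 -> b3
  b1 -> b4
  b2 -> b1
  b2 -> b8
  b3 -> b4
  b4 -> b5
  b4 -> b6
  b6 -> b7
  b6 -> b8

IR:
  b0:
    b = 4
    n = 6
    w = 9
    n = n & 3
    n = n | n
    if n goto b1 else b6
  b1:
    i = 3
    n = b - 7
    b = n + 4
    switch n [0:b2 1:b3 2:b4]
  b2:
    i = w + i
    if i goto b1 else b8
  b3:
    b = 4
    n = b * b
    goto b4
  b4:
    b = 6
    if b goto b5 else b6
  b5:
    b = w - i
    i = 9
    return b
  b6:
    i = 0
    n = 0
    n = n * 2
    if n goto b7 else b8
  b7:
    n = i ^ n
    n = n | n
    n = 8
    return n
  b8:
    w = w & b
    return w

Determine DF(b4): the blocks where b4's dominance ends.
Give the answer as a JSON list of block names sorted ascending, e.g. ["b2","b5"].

Answer: ["b6"]

Analysis:
idom tree: b1←b0 b2←b1 b3←b1 b4←b1 b5←b4 b6←b0 b7←b6 b8←b0
Dom∩ at merges:
  b1: preds {b0,b2}: {b0} ∩ {b0,b1,b2} = {b0}; idom=b0
  b4: preds {b1,b3}: {b0,b1} ∩ {b0,b1,b3} = {b0,b1}; idom=b1
  b6: preds {b0,b4}: {b0} ∩ {b0,b1,b4} = {b0}; idom=b0
  b8: preds {b2,b6}: {b0,b1,b2} ∩ {b0,b6} = {b0}; idom=b0

Frontier:
  join b1 pred b0: · stop@b0
  join b1 pred b2: b2→b1 stop@b0
  join b4 pred b1: · stop@b1
  join b4 pred b3: b3 stop@b1
  join b6 pred b0: · stop@b0
  join b6 pred b4: b4→b1 stop@b0
  join b8 pred b2: b2→b1 stop@b0
  join b8 pred b6: b6 stop@b0
  b0: DF=∅
  b1: DF={b1,b6,b8}
  b2: DF={b1,b8}
  b3: DF={b4}
  b4: DF={b6}
  b5: DF=∅
  b6: DF={b8}
  b7: DF=∅
  b8: DF=∅

DF(b4) = ["b6"]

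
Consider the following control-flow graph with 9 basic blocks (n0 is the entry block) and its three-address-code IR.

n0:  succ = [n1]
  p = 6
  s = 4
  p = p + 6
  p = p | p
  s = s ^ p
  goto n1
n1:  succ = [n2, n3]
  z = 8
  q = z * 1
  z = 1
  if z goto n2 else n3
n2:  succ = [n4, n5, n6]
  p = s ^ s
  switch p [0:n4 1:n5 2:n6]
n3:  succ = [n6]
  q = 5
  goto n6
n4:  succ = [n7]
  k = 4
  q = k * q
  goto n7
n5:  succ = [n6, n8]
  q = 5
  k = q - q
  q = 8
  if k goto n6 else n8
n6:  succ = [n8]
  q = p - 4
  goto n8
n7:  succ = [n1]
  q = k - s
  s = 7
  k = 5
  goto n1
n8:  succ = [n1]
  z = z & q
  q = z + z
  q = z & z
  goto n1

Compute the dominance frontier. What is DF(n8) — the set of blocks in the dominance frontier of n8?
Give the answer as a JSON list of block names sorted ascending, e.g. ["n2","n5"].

idom tree: n1←n0 n2←n1 n3←n1 n4←n2 n5←n2 n6←n1 n7←n4 n8←n1
Join-block Dom:
  n1: preds {n0,n7,n8}: {n0} ∩ {n0,n1,n2,n4,n7} ∩ {n0,n1,n8} = {n0}; idom=n0
  n6: preds {n2,n3,n5}: {n0,n1,n2} ∩ {n0,n1,n3} ∩ {n0,n1,n2,n5} = {n0,n1}; idom=n1
  n8: preds {n5,n6}: {n0,n1,n2,n5} ∩ {n0,n1,n6} = {n0,n1}; idom=n1

DF walk-up:
  n1←n0: walk · to n0
  n1←n7: walk n7→n4→n2→n1 to n0
  n1←n8: walk n8→n1 to n0
  n6←n2: walk n2 to n1
  n6←n3: walk n3 to n1
  n6←n5: walk n5→n2 to n1
  n8←n5: walk n5→n2 to n1
  n8←n6: walk n6 to n1
  n0: DF=∅
  n1: DF={n1}
  n2: DF={n1,n6,n8}
  n3: DF={n6}
  n4: DF={n1}
  n5: DF={n6,n8}
  n6: DF={n8}
  n7: DF={n1}
  n8: DF={n1}

DF(n8) = ["n1"]

Answer: ["n1"]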